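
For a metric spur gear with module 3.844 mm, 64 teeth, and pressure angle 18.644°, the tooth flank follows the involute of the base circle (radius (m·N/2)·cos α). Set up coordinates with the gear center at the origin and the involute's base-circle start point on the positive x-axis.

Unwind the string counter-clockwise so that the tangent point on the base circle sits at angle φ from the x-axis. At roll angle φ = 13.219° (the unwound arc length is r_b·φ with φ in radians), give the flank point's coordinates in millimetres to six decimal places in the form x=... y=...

pitch radius r_p = m·N/2 = 3.844·64/2 = 123.008000
base radius r_b = r_p·cos α = 123.008000·cos 18.644° = 116.552932
roll angle φ = 13.219° = 0.23071507 rad
x = r_b·(cos φ + φ·sin φ) = 116.552932·(0.97350313 + 0.23071507·0.22867371) = 119.613798
y = r_b·(sin φ − φ·cos φ) = 116.552932·(0.22867371 − 0.23071507·0.97350313) = 0.474588

x=119.613798 y=0.474588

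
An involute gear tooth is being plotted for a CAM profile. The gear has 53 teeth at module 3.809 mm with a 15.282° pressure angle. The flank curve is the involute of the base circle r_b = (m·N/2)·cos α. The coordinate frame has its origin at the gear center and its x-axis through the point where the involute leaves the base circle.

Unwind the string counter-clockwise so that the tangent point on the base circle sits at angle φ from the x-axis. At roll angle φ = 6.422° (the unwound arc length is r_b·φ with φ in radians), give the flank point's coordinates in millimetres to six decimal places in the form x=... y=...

pitch radius r_p = m·N/2 = 3.809·53/2 = 100.938500
base radius r_b = r_p·cos α = 100.938500·cos 15.282° = 97.369342
roll angle φ = 6.422° = 0.11208504 rad
x = r_b·(cos φ + φ·sin φ) = 97.369342·(0.99372504 + 0.11208504·0.11185050) = 97.979050
y = r_b·(sin φ − φ·cos φ) = 97.369342·(0.11185050 − 0.11208504·0.99372504) = 0.045646

x=97.979050 y=0.045646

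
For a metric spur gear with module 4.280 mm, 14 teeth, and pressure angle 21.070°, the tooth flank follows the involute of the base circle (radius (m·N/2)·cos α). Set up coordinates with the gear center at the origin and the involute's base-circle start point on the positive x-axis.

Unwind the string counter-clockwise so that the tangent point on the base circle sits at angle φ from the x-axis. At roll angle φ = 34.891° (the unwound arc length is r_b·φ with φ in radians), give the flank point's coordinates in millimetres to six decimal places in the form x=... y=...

x=32.669879 y=2.027445

pitch radius r_p = m·N/2 = 4.280·14/2 = 29.960000
base radius r_b = r_p·cos α = 29.960000·cos 21.070° = 27.956931
roll angle φ = 34.891° = 0.60896283 rad
x = r_b·(cos φ + φ·sin φ) = 27.956931·(0.82024174 + 0.60896283·0.57201704) = 32.669879
y = r_b·(sin φ − φ·cos φ) = 27.956931·(0.57201704 − 0.60896283·0.82024174) = 2.027445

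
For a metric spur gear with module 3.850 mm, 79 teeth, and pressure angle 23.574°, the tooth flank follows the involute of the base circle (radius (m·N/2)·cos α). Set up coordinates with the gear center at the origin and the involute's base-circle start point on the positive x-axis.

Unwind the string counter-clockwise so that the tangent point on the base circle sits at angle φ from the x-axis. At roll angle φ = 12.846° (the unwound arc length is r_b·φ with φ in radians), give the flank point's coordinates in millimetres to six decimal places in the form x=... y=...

x=142.842829 y=0.521004

pitch radius r_p = m·N/2 = 3.850·79/2 = 152.075000
base radius r_b = r_p·cos α = 152.075000·cos 23.574° = 139.383476
roll angle φ = 12.846° = 0.22420500 rad
x = r_b·(cos φ + φ·sin φ) = 139.383476·(0.97497117 + 0.22420500·0.22233133) = 142.842829
y = r_b·(sin φ − φ·cos φ) = 139.383476·(0.22233133 − 0.22420500·0.97497117) = 0.521004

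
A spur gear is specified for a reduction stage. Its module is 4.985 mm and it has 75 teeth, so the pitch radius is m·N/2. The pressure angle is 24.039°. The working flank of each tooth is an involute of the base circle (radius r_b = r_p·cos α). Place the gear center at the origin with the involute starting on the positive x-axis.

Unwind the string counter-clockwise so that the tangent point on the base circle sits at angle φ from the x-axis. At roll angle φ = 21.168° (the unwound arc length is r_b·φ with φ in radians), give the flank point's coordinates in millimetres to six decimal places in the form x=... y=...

x=181.980956 y=2.830777

pitch radius r_p = m·N/2 = 4.985·75/2 = 186.937500
base radius r_b = r_p·cos α = 186.937500·cos 24.039° = 170.724110
roll angle φ = 21.168° = 0.36945130 rad
x = r_b·(cos φ + φ·sin φ) = 170.724110·(0.93252563 + 0.36945130·0.36110381) = 181.980956
y = r_b·(sin φ − φ·cos φ) = 170.724110·(0.36110381 − 0.36945130·0.93252563) = 2.830777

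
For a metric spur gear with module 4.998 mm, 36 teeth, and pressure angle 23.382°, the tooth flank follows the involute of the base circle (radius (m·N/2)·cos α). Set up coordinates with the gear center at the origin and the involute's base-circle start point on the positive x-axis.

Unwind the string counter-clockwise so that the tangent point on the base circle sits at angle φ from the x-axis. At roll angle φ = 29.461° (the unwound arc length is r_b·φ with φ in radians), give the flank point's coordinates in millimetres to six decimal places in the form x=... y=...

pitch radius r_p = m·N/2 = 4.998·36/2 = 89.964000
base radius r_b = r_p·cos α = 89.964000·cos 23.382° = 82.576098
roll angle φ = 29.461° = 0.51419145 rad
x = r_b·(cos φ + φ·sin φ) = 82.576098·(0.87069068 + 0.51419145·0.49183101) = 92.781346
y = r_b·(sin φ − φ·cos φ) = 82.576098·(0.49183101 − 0.51419145·0.87069068) = 3.644026

x=92.781346 y=3.644026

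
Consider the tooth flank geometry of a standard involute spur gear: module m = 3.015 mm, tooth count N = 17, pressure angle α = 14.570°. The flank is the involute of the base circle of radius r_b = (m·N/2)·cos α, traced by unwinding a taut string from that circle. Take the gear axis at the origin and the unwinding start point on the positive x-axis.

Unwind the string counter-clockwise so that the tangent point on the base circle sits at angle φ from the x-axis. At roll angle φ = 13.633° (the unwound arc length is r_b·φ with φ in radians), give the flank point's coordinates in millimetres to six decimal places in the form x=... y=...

x=25.495570 y=0.110748

pitch radius r_p = m·N/2 = 3.015·17/2 = 25.627500
base radius r_b = r_p·cos α = 25.627500·cos 14.570° = 24.803346
roll angle φ = 13.633° = 0.23794074 rad
x = r_b·(cos φ + φ·sin φ) = 24.803346·(0.97182541 + 0.23794074·0.23570188) = 25.495570
y = r_b·(sin φ − φ·cos φ) = 24.803346·(0.23570188 − 0.23794074·0.97182541) = 0.110748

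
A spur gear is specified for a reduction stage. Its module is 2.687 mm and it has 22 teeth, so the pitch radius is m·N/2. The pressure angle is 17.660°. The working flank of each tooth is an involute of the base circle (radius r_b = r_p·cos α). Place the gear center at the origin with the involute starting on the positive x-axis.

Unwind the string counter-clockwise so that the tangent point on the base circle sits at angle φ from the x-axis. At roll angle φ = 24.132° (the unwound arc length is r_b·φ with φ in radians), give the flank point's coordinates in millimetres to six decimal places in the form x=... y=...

pitch radius r_p = m·N/2 = 2.687·22/2 = 29.557000
base radius r_b = r_p·cos α = 29.557000·cos 17.660° = 28.164082
roll angle φ = 24.132° = 0.42118286 rad
x = r_b·(cos φ + φ·sin φ) = 28.164082·(0.91260598 + 0.42118286·0.40884022) = 30.552466
y = r_b·(sin φ − φ·cos φ) = 28.164082·(0.40884022 − 0.42118286·0.91260598) = 0.689069

x=30.552466 y=0.689069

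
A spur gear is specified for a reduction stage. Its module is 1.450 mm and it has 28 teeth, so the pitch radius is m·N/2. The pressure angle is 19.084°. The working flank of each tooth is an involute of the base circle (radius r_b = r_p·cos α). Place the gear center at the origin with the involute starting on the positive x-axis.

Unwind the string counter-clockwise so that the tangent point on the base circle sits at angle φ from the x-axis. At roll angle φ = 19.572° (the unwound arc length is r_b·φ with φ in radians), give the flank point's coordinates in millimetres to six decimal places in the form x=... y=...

pitch radius r_p = m·N/2 = 1.450·28/2 = 20.300000
base radius r_b = r_p·cos α = 20.300000·cos 19.084° = 19.184317
roll angle φ = 19.572° = 0.34159584 rad
x = r_b·(cos φ + φ·sin φ) = 19.184317·(0.94222127 + 0.34159584·0.33499115) = 20.271163
y = r_b·(sin φ − φ·cos φ) = 19.184317·(0.33499115 − 0.34159584·0.94222127) = 0.251934

x=20.271163 y=0.251934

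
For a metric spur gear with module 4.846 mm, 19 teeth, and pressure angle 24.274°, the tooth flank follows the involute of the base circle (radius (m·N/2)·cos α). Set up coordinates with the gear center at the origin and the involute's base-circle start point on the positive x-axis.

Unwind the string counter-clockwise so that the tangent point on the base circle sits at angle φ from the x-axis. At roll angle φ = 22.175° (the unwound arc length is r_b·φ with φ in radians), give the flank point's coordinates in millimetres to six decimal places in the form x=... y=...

x=44.993242 y=0.798894

pitch radius r_p = m·N/2 = 4.846·19/2 = 46.037000
base radius r_b = r_p·cos α = 46.037000·cos 24.274° = 41.966865
roll angle φ = 22.175° = 0.38702676 rad
x = r_b·(cos φ + φ·sin φ) = 41.966865·(0.92603536 + 0.38702676·0.37743676) = 44.993242
y = r_b·(sin φ − φ·cos φ) = 41.966865·(0.37743676 − 0.38702676·0.92603536) = 0.798894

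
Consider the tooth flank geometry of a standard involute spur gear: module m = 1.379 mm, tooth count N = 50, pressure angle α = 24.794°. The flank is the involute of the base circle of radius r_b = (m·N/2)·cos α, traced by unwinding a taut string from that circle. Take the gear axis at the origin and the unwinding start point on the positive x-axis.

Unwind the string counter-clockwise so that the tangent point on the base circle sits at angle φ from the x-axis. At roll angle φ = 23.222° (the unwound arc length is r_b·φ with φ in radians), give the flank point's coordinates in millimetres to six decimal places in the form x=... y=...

pitch radius r_p = m·N/2 = 1.379·50/2 = 34.475000
base radius r_b = r_p·cos α = 34.475000·cos 24.794° = 31.297143
roll angle φ = 23.222° = 0.40530036 rad
x = r_b·(cos φ + φ·sin φ) = 31.297143·(0.91898401 + 0.40530036·0.39429480) = 33.763102
y = r_b·(sin φ − φ·cos φ) = 31.297143·(0.39429480 − 0.40530036·0.91898401) = 0.683225

x=33.763102 y=0.683225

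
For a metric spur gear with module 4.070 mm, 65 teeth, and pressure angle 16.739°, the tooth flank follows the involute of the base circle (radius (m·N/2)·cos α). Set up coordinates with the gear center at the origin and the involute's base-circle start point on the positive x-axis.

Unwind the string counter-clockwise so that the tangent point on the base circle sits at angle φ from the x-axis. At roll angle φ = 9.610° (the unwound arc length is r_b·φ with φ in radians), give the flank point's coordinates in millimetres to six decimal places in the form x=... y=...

x=128.439302 y=0.198670

pitch radius r_p = m·N/2 = 4.070·65/2 = 132.275000
base radius r_b = r_p·cos α = 132.275000·cos 16.739° = 126.670068
roll angle φ = 9.610° = 0.16772614 rad
x = r_b·(cos φ + φ·sin φ) = 126.670068·(0.98596692 + 0.16772614·0.16694083) = 128.439302
y = r_b·(sin φ − φ·cos φ) = 126.670068·(0.16694083 − 0.16772614·0.98596692) = 0.198670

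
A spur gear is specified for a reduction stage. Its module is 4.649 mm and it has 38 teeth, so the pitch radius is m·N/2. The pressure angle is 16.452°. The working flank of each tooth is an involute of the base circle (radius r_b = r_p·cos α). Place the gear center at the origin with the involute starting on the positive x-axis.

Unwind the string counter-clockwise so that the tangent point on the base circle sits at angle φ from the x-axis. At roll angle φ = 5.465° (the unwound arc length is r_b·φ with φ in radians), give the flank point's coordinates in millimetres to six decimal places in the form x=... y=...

x=85.098974 y=0.024482

pitch radius r_p = m·N/2 = 4.649·38/2 = 88.331000
base radius r_b = r_p·cos α = 88.331000·cos 16.452° = 84.714493
roll angle φ = 5.465° = 0.09538224 rad
x = r_b·(cos φ + φ·sin φ) = 84.714493·(0.99545456 + 0.09538224·0.09523768) = 85.098974
y = r_b·(sin φ − φ·cos φ) = 84.714493·(0.09523768 − 0.09538224·0.99545456) = 0.024482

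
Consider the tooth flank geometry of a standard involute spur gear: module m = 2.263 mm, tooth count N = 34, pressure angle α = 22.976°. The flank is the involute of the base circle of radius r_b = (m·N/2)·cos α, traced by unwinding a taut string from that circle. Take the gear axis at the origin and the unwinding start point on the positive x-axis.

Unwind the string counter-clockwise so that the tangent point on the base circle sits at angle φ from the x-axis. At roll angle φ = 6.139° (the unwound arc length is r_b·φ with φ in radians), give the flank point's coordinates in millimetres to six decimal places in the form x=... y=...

pitch radius r_p = m·N/2 = 2.263·34/2 = 38.471000
base radius r_b = r_p·cos α = 38.471000·cos 22.976° = 35.419036
roll angle φ = 6.139° = 0.10714576 rad
x = r_b·(cos φ + φ·sin φ) = 35.419036·(0.99426538 + 0.10714576·0.10694087) = 35.621762
y = r_b·(sin φ − φ·cos φ) = 35.419036·(0.10694087 − 0.10714576·0.99426538) = 0.014506

x=35.621762 y=0.014506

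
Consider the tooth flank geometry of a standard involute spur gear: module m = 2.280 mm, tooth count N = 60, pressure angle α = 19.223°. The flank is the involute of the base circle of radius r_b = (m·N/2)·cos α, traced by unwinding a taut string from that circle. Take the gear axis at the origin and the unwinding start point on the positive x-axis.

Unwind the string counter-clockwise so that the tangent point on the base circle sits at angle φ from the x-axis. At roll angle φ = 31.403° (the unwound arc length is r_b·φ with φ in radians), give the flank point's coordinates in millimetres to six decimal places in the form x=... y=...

x=73.570649 y=3.439237

pitch radius r_p = m·N/2 = 2.280·60/2 = 68.400000
base radius r_b = r_p·cos α = 68.400000·cos 19.223° = 64.586309
roll angle φ = 31.403° = 0.54808575 rad
x = r_b·(cos φ + φ·sin φ) = 64.586309·(0.85352352 + 0.54808575·0.52105432) = 73.570649
y = r_b·(sin φ − φ·cos φ) = 64.586309·(0.52105432 − 0.54808575·0.85352352) = 3.439237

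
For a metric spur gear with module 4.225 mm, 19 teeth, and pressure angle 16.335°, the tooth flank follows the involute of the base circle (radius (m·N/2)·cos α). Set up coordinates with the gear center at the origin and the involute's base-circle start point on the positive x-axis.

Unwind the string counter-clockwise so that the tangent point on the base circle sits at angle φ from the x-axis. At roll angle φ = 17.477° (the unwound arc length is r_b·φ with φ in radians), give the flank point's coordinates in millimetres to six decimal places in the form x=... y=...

pitch radius r_p = m·N/2 = 4.225·19/2 = 40.137500
base radius r_b = r_p·cos α = 40.137500·cos 16.335° = 38.517296
roll angle φ = 17.477° = 0.30503119 rad
x = r_b·(cos φ + φ·sin φ) = 38.517296·(0.95383758 + 0.30503119·0.30032293) = 40.267732
y = r_b·(sin φ − φ·cos φ) = 38.517296·(0.30032293 − 0.30503119·0.95383758) = 0.361012

x=40.267732 y=0.361012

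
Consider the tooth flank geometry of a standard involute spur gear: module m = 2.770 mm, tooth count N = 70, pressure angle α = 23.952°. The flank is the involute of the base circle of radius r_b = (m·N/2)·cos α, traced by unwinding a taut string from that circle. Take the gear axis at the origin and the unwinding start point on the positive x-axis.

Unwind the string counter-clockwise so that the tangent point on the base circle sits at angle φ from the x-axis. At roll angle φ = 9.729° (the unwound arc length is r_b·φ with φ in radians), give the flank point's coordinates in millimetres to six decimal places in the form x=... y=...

x=89.869367 y=0.144179

pitch radius r_p = m·N/2 = 2.770·70/2 = 96.950000
base radius r_b = r_p·cos α = 96.950000·cos 23.952° = 88.601236
roll angle φ = 9.729° = 0.16980308 rad
x = r_b·(cos φ + φ·sin φ) = 88.601236·(0.98561806 + 0.16980308·0.16898827) = 89.869367
y = r_b·(sin φ − φ·cos φ) = 88.601236·(0.16898827 − 0.16980308·0.98561806) = 0.144179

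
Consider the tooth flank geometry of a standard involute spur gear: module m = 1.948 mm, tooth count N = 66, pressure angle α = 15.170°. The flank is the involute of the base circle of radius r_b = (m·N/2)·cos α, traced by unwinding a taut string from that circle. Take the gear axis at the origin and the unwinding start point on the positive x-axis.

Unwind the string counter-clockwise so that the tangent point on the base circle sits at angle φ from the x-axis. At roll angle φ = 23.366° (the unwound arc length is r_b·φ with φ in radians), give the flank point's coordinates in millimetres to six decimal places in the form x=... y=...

x=66.990721 y=1.379505

pitch radius r_p = m·N/2 = 1.948·66/2 = 64.284000
base radius r_b = r_p·cos α = 64.284000·cos 15.170° = 62.043937
roll angle φ = 23.366° = 0.40781363 rad
x = r_b·(cos φ + φ·sin φ) = 62.043937·(0.91799014 + 0.40781363·0.39660321) = 66.990721
y = r_b·(sin φ − φ·cos φ) = 62.043937·(0.39660321 − 0.40781363·0.91799014) = 1.379505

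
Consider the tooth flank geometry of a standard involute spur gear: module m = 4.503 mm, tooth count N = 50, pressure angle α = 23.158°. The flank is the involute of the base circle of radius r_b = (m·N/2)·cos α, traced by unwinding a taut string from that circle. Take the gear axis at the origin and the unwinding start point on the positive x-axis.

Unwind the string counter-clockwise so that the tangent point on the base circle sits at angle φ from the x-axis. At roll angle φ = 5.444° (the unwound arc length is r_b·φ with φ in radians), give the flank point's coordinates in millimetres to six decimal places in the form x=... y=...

x=103.970305 y=0.029569

pitch radius r_p = m·N/2 = 4.503·50/2 = 112.575000
base radius r_b = r_p·cos α = 112.575000·cos 23.158° = 103.504142
roll angle φ = 5.444° = 0.09501572 rad
x = r_b·(cos φ + φ·sin φ) = 103.504142·(0.99548940 + 0.09501572·0.09487282) = 103.970305
y = r_b·(sin φ − φ·cos φ) = 103.504142·(0.09487282 − 0.09501572·0.99548940) = 0.029569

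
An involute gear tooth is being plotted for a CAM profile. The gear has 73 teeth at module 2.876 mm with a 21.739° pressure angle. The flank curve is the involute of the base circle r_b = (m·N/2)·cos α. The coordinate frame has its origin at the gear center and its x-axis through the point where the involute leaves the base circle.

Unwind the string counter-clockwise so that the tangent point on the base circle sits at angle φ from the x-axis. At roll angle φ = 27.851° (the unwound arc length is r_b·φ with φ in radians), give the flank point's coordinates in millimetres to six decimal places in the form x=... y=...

pitch radius r_p = m·N/2 = 2.876·73/2 = 104.974000
base radius r_b = r_p·cos α = 104.974000·cos 21.739° = 97.508320
roll angle φ = 27.851° = 0.48609165 rad
x = r_b·(cos φ + φ·sin φ) = 97.508320·(0.88416549 + 0.48609165·0.46717384) = 108.356588
y = r_b·(sin φ − φ·cos φ) = 97.508320·(0.46717384 − 0.48609165·0.88416549) = 3.645678

x=108.356588 y=3.645678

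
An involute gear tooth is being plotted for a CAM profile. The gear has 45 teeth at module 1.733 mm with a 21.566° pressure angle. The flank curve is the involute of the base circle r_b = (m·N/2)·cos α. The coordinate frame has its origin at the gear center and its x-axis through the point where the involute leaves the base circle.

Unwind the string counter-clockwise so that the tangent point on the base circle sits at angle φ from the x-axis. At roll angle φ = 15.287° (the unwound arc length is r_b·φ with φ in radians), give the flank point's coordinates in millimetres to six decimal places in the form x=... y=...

x=37.530658 y=0.227953

pitch radius r_p = m·N/2 = 1.733·45/2 = 38.992500
base radius r_b = r_p·cos α = 38.992500·cos 21.566° = 36.262821
roll angle φ = 15.287° = 0.26680848 rad
x = r_b·(cos φ + φ·sin φ) = 36.262821·(0.96461726 + 0.26680848·0.26365419) = 37.530658
y = r_b·(sin φ − φ·cos φ) = 36.262821·(0.26365419 − 0.26680848·0.96461726) = 0.227953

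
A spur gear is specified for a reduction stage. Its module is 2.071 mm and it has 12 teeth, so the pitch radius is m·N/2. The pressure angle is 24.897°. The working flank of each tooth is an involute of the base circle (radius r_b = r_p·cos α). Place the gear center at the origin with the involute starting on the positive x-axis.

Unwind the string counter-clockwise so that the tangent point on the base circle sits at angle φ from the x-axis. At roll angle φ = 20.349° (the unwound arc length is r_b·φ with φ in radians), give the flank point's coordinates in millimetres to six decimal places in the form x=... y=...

x=11.959798 y=0.166197

pitch radius r_p = m·N/2 = 2.071·12/2 = 12.426000
base radius r_b = r_p·cos α = 12.426000·cos 24.897° = 11.271203
roll angle φ = 20.349° = 0.35515705 rad
x = r_b·(cos φ + φ·sin φ) = 11.271203·(0.93759189 + 0.35515705·0.34773762) = 11.959798
y = r_b·(sin φ − φ·cos φ) = 11.271203·(0.34773762 − 0.35515705·0.93759189) = 0.166197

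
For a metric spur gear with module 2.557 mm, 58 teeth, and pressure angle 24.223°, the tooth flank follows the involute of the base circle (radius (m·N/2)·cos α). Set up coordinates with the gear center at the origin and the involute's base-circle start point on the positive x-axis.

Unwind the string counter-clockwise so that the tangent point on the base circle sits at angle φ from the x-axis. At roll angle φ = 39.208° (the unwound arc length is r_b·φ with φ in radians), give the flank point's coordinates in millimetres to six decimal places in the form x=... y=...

pitch radius r_p = m·N/2 = 2.557·58/2 = 74.153000
base radius r_b = r_p·cos α = 74.153000·cos 24.223° = 67.624235
roll angle φ = 39.208° = 0.68430869 rad
x = r_b·(cos φ + φ·sin φ) = 67.624235·(0.77485623 + 0.68430869·0.63213750) = 81.651762
y = r_b·(sin φ − φ·cos φ) = 67.624235·(0.63213750 − 0.68430869·0.77485623) = 6.890683

x=81.651762 y=6.890683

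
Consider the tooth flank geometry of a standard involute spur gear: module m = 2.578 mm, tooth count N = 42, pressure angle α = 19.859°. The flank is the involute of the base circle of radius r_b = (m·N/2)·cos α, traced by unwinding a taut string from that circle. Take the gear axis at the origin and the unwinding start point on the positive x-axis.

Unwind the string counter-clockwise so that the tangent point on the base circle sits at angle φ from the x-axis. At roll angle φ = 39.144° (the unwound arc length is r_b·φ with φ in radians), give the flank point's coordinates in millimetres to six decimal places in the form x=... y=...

x=61.450542 y=5.163857

pitch radius r_p = m·N/2 = 2.578·42/2 = 54.138000
base radius r_b = r_p·cos α = 54.138000·cos 19.859° = 50.918492
roll angle φ = 39.144° = 0.68319168 rad
x = r_b·(cos φ + φ·sin φ) = 50.918492·(0.77556185 + 0.68319168·0.63127158) = 61.450542
y = r_b·(sin φ − φ·cos φ) = 50.918492·(0.63127158 − 0.68319168·0.77556185) = 5.163857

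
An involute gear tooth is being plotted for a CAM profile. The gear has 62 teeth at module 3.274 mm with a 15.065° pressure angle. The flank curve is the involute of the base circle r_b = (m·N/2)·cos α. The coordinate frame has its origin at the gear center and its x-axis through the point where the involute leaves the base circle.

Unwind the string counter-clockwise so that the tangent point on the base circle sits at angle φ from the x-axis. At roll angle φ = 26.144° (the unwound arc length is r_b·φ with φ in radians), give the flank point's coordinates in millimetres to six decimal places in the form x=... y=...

x=107.683674 y=3.039550

pitch radius r_p = m·N/2 = 3.274·62/2 = 101.494000
base radius r_b = r_p·cos α = 101.494000·cos 15.065° = 98.005812
roll angle φ = 26.144° = 0.45629888 rad
x = r_b·(cos φ + φ·sin φ) = 98.005812·(0.89768946 + 0.45629888·0.44062868) = 107.683674
y = r_b·(sin φ − φ·cos φ) = 98.005812·(0.44062868 − 0.45629888·0.89768946) = 3.039550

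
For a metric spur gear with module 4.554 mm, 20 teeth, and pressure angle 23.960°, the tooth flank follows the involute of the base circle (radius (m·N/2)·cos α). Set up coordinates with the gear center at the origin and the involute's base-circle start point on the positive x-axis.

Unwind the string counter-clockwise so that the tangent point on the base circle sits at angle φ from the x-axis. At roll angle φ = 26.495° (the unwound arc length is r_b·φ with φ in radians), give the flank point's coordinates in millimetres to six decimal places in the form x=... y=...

x=45.830220 y=1.342596

pitch radius r_p = m·N/2 = 4.554·20/2 = 45.540000
base radius r_b = r_p·cos α = 45.540000·cos 23.960° = 41.615781
roll angle φ = 26.495° = 0.46242499 rad
x = r_b·(cos φ + φ·sin φ) = 41.615781·(0.89497330 + 0.46242499·0.44611971) = 45.830220
y = r_b·(sin φ − φ·cos φ) = 41.615781·(0.44611971 − 0.46242499·0.89497330) = 1.342596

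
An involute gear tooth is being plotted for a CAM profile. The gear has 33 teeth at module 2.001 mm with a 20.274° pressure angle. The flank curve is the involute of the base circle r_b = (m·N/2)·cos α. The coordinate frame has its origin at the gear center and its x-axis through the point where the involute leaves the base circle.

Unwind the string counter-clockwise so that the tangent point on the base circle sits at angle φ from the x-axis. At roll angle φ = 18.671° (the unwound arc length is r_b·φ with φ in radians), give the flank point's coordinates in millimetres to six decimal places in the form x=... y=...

pitch radius r_p = m·N/2 = 2.001·33/2 = 33.016500
base radius r_b = r_p·cos α = 33.016500·cos 20.274° = 30.971005
roll angle φ = 18.671° = 0.32587042 rad
x = r_b·(cos φ + φ·sin φ) = 30.971005·(0.94737243 + 0.32587042·0.32013352) = 32.572035
y = r_b·(sin φ − φ·cos φ) = 30.971005·(0.32013352 − 0.32587042·0.94737243) = 0.353468

x=32.572035 y=0.353468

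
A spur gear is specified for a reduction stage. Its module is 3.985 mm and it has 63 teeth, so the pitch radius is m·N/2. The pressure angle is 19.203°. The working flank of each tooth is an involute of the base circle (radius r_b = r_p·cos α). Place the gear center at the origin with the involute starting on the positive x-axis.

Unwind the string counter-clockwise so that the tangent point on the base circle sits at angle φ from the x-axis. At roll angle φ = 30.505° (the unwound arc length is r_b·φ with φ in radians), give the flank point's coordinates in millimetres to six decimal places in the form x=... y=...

x=134.172322 y=5.796143

pitch radius r_p = m·N/2 = 3.985·63/2 = 125.527500
base radius r_b = r_p·cos α = 125.527500·cos 19.203° = 118.543043
roll angle φ = 30.505° = 0.53241269 rad
x = r_b·(cos φ + φ·sin φ) = 118.543043·(0.86158487 + 0.53241269·0.50761355) = 134.172322
y = r_b·(sin φ − φ·cos φ) = 118.543043·(0.50761355 − 0.53241269·0.86158487) = 5.796143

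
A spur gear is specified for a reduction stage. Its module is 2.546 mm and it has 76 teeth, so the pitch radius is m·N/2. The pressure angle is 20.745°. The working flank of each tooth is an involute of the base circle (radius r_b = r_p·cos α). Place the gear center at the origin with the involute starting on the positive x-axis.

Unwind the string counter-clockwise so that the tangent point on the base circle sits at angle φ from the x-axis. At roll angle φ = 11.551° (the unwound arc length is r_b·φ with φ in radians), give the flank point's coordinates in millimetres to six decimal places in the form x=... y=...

pitch radius r_p = m·N/2 = 2.546·76/2 = 96.748000
base radius r_b = r_p·cos α = 96.748000·cos 20.745° = 90.475452
roll angle φ = 11.551° = 0.20160298 rad
x = r_b·(cos φ + φ·sin φ) = 90.475452·(0.97974686 + 0.20160298·0.20024010) = 92.295443
y = r_b·(sin φ − φ·cos φ) = 90.475452·(0.20024010 − 0.20160298·0.97974686) = 0.246113

x=92.295443 y=0.246113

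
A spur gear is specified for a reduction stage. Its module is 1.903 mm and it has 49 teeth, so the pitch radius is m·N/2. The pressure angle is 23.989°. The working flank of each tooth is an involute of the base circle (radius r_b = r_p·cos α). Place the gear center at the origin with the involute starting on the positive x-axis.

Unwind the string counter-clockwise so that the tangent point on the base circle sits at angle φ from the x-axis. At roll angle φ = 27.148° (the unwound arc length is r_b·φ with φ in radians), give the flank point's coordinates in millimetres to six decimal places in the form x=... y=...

x=47.112872 y=1.476777

pitch radius r_p = m·N/2 = 1.903·49/2 = 46.623500
base radius r_b = r_p·cos α = 46.623500·cos 23.989° = 42.596327
roll angle φ = 27.148° = 0.47382199 rad
x = r_b·(cos φ + φ·sin φ) = 42.596327·(0.88983086 + 0.47382199·0.45629053) = 47.112872
y = r_b·(sin φ − φ·cos φ) = 42.596327·(0.45629053 − 0.47382199·0.88983086) = 1.476777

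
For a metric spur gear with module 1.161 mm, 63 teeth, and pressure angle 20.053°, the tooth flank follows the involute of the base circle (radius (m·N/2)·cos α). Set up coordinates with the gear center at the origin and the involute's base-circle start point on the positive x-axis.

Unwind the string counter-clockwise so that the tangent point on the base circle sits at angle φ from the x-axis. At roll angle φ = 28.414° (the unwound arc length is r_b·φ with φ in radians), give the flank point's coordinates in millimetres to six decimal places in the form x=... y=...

x=38.322640 y=1.362610

pitch radius r_p = m·N/2 = 1.161·63/2 = 36.571500
base radius r_b = r_p·cos α = 36.571500·cos 20.053° = 34.354384
roll angle φ = 28.414° = 0.49591785 rad
x = r_b·(cos φ + φ·sin φ) = 34.354384·(0.87953233 + 0.49591785·0.47583913) = 38.322640
y = r_b·(sin φ − φ·cos φ) = 34.354384·(0.47583913 − 0.49591785·0.87953233) = 1.362610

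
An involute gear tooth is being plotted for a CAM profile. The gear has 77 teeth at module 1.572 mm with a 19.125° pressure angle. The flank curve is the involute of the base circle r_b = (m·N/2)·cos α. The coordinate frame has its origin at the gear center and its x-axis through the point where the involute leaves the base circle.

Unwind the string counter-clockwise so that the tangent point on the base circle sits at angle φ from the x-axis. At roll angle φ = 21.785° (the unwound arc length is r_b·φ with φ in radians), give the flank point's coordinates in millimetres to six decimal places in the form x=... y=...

pitch radius r_p = m·N/2 = 1.572·77/2 = 60.522000
base radius r_b = r_p·cos α = 60.522000·cos 19.125° = 57.181552
roll angle φ = 21.785° = 0.38021998 rad
x = r_b·(cos φ + φ·sin φ) = 57.181552·(0.92858302 + 0.38021998·0.37112475) = 61.166652
y = r_b·(sin φ − φ·cos φ) = 57.181552·(0.37112475 − 0.38021998·0.92858302) = 1.032638

x=61.166652 y=1.032638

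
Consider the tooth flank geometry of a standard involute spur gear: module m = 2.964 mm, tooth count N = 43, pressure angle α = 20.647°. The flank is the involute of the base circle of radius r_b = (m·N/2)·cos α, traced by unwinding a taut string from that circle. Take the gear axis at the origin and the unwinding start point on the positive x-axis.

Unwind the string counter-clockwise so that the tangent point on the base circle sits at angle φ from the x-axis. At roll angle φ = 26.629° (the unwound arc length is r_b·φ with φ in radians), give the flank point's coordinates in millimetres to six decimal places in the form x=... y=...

x=65.729786 y=1.952771

pitch radius r_p = m·N/2 = 2.964·43/2 = 63.726000
base radius r_b = r_p·cos α = 63.726000·cos 20.647° = 59.632917
roll angle φ = 26.629° = 0.46476373 rad
x = r_b·(cos φ + φ·sin φ) = 59.632917·(0.89392749 + 0.46476373·0.44821160) = 65.729786
y = r_b·(sin φ − φ·cos φ) = 59.632917·(0.44821160 − 0.46476373·0.89392749) = 1.952771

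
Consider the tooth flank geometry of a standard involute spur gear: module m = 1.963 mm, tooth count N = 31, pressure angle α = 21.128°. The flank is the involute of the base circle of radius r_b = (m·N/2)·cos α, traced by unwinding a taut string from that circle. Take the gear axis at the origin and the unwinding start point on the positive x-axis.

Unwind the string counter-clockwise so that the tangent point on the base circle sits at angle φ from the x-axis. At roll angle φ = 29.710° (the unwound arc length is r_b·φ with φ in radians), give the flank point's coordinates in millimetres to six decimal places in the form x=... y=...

pitch radius r_p = m·N/2 = 1.963·31/2 = 30.426500
base radius r_b = r_p·cos α = 30.426500·cos 21.128° = 28.381154
roll angle φ = 29.710° = 0.51853732 rad
x = r_b·(cos φ + φ·sin φ) = 28.381154·(0.86854503 + 0.51853732·0.49561027) = 31.944052
y = r_b·(sin φ − φ·cos φ) = 28.381154·(0.49561027 − 0.51853732·0.86854503) = 1.283886

x=31.944052 y=1.283886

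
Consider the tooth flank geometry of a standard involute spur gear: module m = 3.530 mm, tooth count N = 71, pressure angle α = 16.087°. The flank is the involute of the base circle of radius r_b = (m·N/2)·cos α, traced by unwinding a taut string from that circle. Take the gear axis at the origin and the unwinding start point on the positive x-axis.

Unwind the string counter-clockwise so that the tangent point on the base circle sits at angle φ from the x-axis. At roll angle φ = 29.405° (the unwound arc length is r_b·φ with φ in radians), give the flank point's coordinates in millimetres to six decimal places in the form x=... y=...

x=135.236000 y=5.283811

pitch radius r_p = m·N/2 = 3.530·71/2 = 125.315000
base radius r_b = r_p·cos α = 125.315000·cos 16.087° = 120.407922
roll angle φ = 29.405° = 0.51321407 rad
x = r_b·(cos φ + φ·sin φ) = 120.407922·(0.87117097 + 0.51321407·0.49097978) = 135.236000
y = r_b·(sin φ − φ·cos φ) = 120.407922·(0.49097978 − 0.51321407·0.87117097) = 5.283811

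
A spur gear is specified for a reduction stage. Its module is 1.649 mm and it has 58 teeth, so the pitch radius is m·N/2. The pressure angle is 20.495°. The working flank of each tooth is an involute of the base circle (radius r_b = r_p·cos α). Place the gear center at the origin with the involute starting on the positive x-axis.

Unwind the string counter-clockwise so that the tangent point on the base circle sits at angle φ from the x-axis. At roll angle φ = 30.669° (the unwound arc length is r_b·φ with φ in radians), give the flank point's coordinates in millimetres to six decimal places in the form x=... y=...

x=50.758848 y=2.225028

pitch radius r_p = m·N/2 = 1.649·58/2 = 47.821000
base radius r_b = r_p·cos α = 47.821000·cos 20.495° = 44.794062
roll angle φ = 30.669° = 0.53527503 rad
x = r_b·(cos φ + φ·sin φ) = 44.794062·(0.86012838 + 0.53527503·0.51007762) = 50.758848
y = r_b·(sin φ − φ·cos φ) = 44.794062·(0.51007762 − 0.53527503·0.86012838) = 2.225028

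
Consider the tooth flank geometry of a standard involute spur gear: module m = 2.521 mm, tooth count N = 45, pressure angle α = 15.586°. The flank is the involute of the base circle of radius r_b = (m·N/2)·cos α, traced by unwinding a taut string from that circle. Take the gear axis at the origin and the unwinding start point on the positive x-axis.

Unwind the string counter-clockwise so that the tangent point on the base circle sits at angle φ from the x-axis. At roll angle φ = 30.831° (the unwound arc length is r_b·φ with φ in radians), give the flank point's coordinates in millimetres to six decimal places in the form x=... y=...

pitch radius r_p = m·N/2 = 2.521·45/2 = 56.722500
base radius r_b = r_p·cos α = 56.722500·cos 15.586° = 54.636714
roll angle φ = 30.831° = 0.53810246 rad
x = r_b·(cos φ + φ·sin φ) = 54.636714·(0.85868273 + 0.53810246·0.51250753) = 61.983401
y = r_b·(sin φ − φ·cos φ) = 54.636714·(0.51250753 − 0.53810246·0.85868273) = 2.756326

x=61.983401 y=2.756326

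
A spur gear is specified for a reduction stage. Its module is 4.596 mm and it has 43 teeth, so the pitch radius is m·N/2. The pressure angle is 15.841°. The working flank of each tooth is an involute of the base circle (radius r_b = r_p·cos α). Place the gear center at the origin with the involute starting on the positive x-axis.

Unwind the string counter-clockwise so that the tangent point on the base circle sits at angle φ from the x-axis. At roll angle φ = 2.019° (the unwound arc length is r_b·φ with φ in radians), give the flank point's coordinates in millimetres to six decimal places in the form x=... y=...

pitch radius r_p = m·N/2 = 4.596·43/2 = 98.814000
base radius r_b = r_p·cos α = 98.814000·cos 15.841° = 95.061332
roll angle φ = 2.019° = 0.03523820 rad
x = r_b·(cos φ + φ·sin φ) = 95.061332·(0.99937920 + 0.03523820·0.03523091) = 95.120334
y = r_b·(sin φ − φ·cos φ) = 95.061332·(0.03523091 − 0.03523820·0.99937920) = 0.001386

x=95.120334 y=0.001386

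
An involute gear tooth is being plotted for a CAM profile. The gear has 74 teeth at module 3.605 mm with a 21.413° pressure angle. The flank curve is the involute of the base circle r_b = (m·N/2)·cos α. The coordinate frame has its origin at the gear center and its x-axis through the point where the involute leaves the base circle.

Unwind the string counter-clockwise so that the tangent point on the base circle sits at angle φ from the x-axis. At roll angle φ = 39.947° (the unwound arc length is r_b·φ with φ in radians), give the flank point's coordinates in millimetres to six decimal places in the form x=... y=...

x=150.789179 y=13.358194

pitch radius r_p = m·N/2 = 3.605·74/2 = 133.385000
base radius r_b = r_p·cos α = 133.385000·cos 21.413° = 124.177834
roll angle φ = 39.947° = 0.69720668 rad
x = r_b·(cos φ + φ·sin φ) = 124.177834·(0.76663871 + 0.69720668·0.64207872) = 150.789179
y = r_b·(sin φ − φ·cos φ) = 124.177834·(0.64207872 − 0.69720668·0.76663871) = 13.358194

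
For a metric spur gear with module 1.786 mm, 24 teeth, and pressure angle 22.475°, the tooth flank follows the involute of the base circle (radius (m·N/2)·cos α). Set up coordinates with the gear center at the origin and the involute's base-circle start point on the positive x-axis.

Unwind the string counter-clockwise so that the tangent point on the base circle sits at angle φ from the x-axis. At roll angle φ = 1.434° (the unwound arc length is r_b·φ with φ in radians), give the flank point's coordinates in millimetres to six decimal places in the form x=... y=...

x=19.810365 y=0.000103

pitch radius r_p = m·N/2 = 1.786·24/2 = 21.432000
base radius r_b = r_p·cos α = 21.432000·cos 22.475° = 19.804163
roll angle φ = 1.434° = 0.02502802 rad
x = r_b·(cos φ + φ·sin φ) = 19.804163·(0.99968682 + 0.02502802·0.02502541) = 19.810365
y = r_b·(sin φ − φ·cos φ) = 19.804163·(0.02502541 − 0.02502802·0.99968682) = 0.000103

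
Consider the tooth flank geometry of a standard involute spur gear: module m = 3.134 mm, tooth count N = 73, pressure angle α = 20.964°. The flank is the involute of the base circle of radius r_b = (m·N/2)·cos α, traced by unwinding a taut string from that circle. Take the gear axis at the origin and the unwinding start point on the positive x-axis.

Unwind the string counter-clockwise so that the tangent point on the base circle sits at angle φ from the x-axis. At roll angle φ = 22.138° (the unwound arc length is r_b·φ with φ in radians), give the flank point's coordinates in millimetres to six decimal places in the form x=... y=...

pitch radius r_p = m·N/2 = 3.134·73/2 = 114.391000
base radius r_b = r_p·cos α = 114.391000·cos 20.964° = 106.818935
roll angle φ = 22.138° = 0.38638099 rad
x = r_b·(cos φ + φ·sin φ) = 106.818935·(0.92627891 + 0.38638099·0.37683868) = 114.497316
y = r_b·(sin φ − φ·cos φ) = 106.818935·(0.37683868 − 0.38638099·0.92627891) = 2.023377

x=114.497316 y=2.023377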